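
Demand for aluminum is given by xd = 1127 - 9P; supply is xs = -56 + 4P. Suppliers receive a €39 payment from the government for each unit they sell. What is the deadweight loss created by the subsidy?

Pre-subsidy: 1127 - 9P = -56 + 4P gives P* = 91, x* = 308.
With the subsidy, sellers receive Ps = Pb + 39 for each unit, where Pb is the price buyers pay.
Supply in terms of Pb becomes xs = -56 + 4(Pb + 39) = 100 + 4Pb. Setting this equal to demand: 1127 - 9Pb = 100 + 4Pb, so Pb = 79.
Sellers receive Ps = 79 + 39 = 118; x' = 1127 − 9·79 = 416.
The subsidy expands output by 416 − 308 = 108 past the efficient level; on those units the gap between marginal cost and willingness to pay runs from 0 up to 39.
DWL = ½ × 39 × 108 = 2106.

Deadweight loss = €2106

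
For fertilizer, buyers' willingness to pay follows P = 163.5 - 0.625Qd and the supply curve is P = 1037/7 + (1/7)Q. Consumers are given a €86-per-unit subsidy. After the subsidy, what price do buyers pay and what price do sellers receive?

Buyers pay €81; sellers receive €167

Pre-subsidy: 163.5 - 0.625Q = 1037/7 + (1/7)Q gives Q* = 20 and P* = 151.
With the rebate, buyers effectively pay Pb = Ps − 86, where Ps is the price sellers receive.
On the curves, Pb = 163.5 - 0.625Q and Ps = 1037/7 + (1/7)Q; the wedge Ps − Pb = 86 gives 1037/7 + (1/7)Q − (163.5 - 0.625Q) = 86, so Q' = 132.
Then Pb = 163.5 − 0.625·132 = 81 and Ps = 1037/7 + (1/7)·132 = 167.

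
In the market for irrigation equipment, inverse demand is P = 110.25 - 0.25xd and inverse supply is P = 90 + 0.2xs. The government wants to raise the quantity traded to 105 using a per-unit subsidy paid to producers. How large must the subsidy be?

Required subsidy s = 27 per unit

At x = 105, from the demand curve buyers pay Pb = 110.25 − 0.25·105 = 84; from the supply curve sellers need Ps = 90 + 0.2·105 = 111.
The subsidy must fill the gap: s = Ps − Pb = 111 − 84 = 27.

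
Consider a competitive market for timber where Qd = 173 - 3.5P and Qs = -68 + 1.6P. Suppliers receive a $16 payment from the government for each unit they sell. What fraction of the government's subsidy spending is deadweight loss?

DWL / government spending = 112/321

Pre-subsidy: 173 - 3.5P = -68 + 1.6P gives P* = 2410/51, Q* = 388/51.
With the subsidy, sellers receive Ps = Pb + 16 for each unit, where Pb is the price buyers pay.
Supply in terms of Pb becomes Qs = -68 + 1.6(Pb + 16) = -42.4 + 1.6Pb. Setting this equal to demand: 173 - 3.5Pb = -42.4 + 1.6Pb, so Pb = 718/17.
Sellers receive Ps = 718/17 + 16 = 990/17; Q' = 173 − 3.5·(718/17) = 428/17.
ΔCS = ½(388/51 + 428/17)(2410/51 − 718/17) = 214016/2601; ΔPS = ½(388/51 + 428/17)(990/17 − 2410/51) = 468160/2601.
Government spending = 16 × 428/17 = 6848/17.
DWL = ½ × 16 × (428/17 − 388/51) = 7168/51; fraction = (7168/51) / (6848/17) = 112/321.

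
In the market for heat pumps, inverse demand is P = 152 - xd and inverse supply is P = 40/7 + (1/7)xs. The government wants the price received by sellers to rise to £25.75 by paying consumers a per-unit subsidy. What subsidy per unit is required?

At a seller price of 25.75, quantity supplied is -40 + 7·25.75 = 140.25.
Buyers absorb 140.25 only when they pay Pb = 152 − 1·140.25 = 11.75.
s = Ps − Pb = 25.75 − 11.75 = 14.

Required subsidy s = £14 per unit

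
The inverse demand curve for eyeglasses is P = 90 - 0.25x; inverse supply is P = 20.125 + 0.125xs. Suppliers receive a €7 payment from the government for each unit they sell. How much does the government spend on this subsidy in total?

Government cost = €1435

Pre-subsidy: 90 - 0.25x = 20.125 + 0.125x gives x* = 559/3 and P* = 521/12.
With the subsidy, sellers receive Ps = Pb + 7 for each unit, where Pb is the price buyers pay.
On the curves, Pb = 90 - 0.25x and Ps = 20.125 + 0.125x; the wedge Ps − Pb = 7 gives 20.125 + 0.125x − (90 - 0.25x) = 7, so x' = 205.
Then Pb = 90 − 0.25·205 = 38.75 and Ps = 20.125 + 0.125·205 = 45.75.
Government outlay = subsidy × quantity = 7 × 205 = 1435.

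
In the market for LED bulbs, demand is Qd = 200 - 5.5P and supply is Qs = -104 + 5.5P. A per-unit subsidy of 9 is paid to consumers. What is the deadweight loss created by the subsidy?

Deadweight loss = 111.375

Pre-subsidy: 200 - 5.5P = -104 + 5.5P gives P* = 304/11, Q* = 48.
With the rebate, buyers effectively pay Pb = Ps − 9, where Ps is the price sellers receive.
Demand in terms of Ps becomes Qd = 200 − 5.5(Ps − 9) = 249.5 - 5.5Ps. Setting this equal to supply: 249.5 - 5.5Ps = -104 + 5.5Ps, so Ps = 707/22.
Buyers pay Pb = 707/22 − 9 = 509/22; Q' = -104 + 5.5·(707/22) = 72.75.
The subsidy expands output by 72.75 − 48 = 24.75 past the efficient level; on those units the gap between marginal cost and willingness to pay runs from 0 up to 9.
DWL = ½ × 9 × 24.75 = 111.375.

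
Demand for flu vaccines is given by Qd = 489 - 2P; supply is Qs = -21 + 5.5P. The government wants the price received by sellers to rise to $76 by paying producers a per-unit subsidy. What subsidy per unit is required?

Required subsidy s = $30 per unit

At a seller price of 76, quantity supplied is -21 + 5.5·76 = 397.
Buyers absorb 397 only when they pay Pb with 489 − 2·Pb = 397, i.e. Pb = 46.
s = Ps − Pb = 76 − 46 = 30.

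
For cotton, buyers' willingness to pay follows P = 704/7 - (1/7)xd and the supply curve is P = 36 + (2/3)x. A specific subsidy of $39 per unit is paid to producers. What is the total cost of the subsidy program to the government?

Pre-subsidy: 704/7 - (1/7)x = 36 + (2/3)x gives x* = 1356/17 and P* = 1516/17.
With the subsidy, sellers receive Ps = Pb + 39 for each unit, where Pb is the price buyers pay.
On the curves, Pb = 704/7 - (1/7)x and Ps = 36 + (2/3)x; the wedge Ps − Pb = 39 gives 36 + (2/3)x − (704/7 - (1/7)x) = 39, so x' = 2175/17.
Then Pb = 704/7 − (1/7)·(2175/17) = 1399/17 and Ps = 36 + (2/3)·(2175/17) = 2062/17.
Government outlay = subsidy × quantity = 39 × 2175/17 = 84825/17.

Government cost = 84825/17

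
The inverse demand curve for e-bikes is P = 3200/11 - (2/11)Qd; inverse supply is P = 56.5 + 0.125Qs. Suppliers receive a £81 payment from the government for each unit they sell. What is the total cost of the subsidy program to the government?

Government cost = £83268

Pre-subsidy: 3200/11 - (2/11)Q = 56.5 + 0.125Q gives Q* = 764 and P* = 152.
With the subsidy, sellers receive Ps = Pb + 81 for each unit, where Pb is the price buyers pay.
On the curves, Pb = 3200/11 - (2/11)Q and Ps = 56.5 + 0.125Q; the wedge Ps − Pb = 81 gives 56.5 + 0.125Q − (3200/11 - (2/11)Q) = 81, so Q' = 1028.
Then Pb = 3200/11 − (2/11)·1028 = 104 and Ps = 56.5 + 0.125·1028 = 185.
Government outlay = subsidy × quantity = 81 × 1028 = 83268.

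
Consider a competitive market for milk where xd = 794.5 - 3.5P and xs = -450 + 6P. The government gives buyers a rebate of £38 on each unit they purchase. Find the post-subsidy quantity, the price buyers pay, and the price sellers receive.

Pre-subsidy: 794.5 - 3.5P = -450 + 6P gives P* = 131, x* = 336.
With the rebate, buyers effectively pay Pb = Ps − 38, where Ps is the price sellers receive.
Demand in terms of Ps becomes xd = 794.5 − 3.5(Ps − 38) = 927.5 - 3.5Ps. Setting this equal to supply: 927.5 - 3.5Ps = -450 + 6Ps, so Ps = 145.
Buyers pay Pb = 145 − 38 = 107; x' = -450 + 6·145 = 420.

x' = 420; buyers pay £107; sellers receive £145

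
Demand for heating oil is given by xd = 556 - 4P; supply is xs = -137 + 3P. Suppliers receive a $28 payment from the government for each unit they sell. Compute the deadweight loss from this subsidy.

Pre-subsidy: 556 - 4P = -137 + 3P gives P* = 99, x* = 160.
With the subsidy, sellers receive Ps = Pb + 28 for each unit, where Pb is the price buyers pay.
Supply in terms of Pb becomes xs = -137 + 3(Pb + 28) = -53 + 3Pb. Setting this equal to demand: 556 - 4Pb = -53 + 3Pb, so Pb = 87.
Sellers receive Ps = 87 + 28 = 115; x' = 556 − 4·87 = 208.
The subsidy expands output by 208 − 160 = 48 past the efficient level; on those units the gap between marginal cost and willingness to pay runs from 0 up to 28.
DWL = ½ × 28 × 48 = 672.

Deadweight loss = $672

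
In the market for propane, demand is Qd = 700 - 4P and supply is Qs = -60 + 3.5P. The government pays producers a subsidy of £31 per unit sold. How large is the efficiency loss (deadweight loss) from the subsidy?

Deadweight loss = 13454/15

Pre-subsidy: 700 - 4P = -60 + 3.5P gives P* = 304/3, Q* = 884/3.
With the subsidy, sellers receive Ps = Pb + 31 for each unit, where Pb is the price buyers pay.
Supply in terms of Pb becomes Qs = -60 + 3.5(Pb + 31) = 48.5 + 3.5Pb. Setting this equal to demand: 700 - 4Pb = 48.5 + 3.5Pb, so Pb = 1303/15.
Sellers receive Ps = 1303/15 + 31 = 1768/15; Q' = 700 − 4·(1303/15) = 5288/15.
The subsidy expands output by 5288/15 − 884/3 = 868/15 past the efficient level; on those units the gap between marginal cost and willingness to pay runs from 0 up to 31.
DWL = ½ × 31 × 868/15 = 13454/15.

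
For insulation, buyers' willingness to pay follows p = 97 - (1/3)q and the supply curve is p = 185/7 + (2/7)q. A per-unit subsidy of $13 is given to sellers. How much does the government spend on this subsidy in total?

Pre-subsidy: 97 - (1/3)q = 185/7 + (2/7)q gives q* = 114 and p* = 59.
With the subsidy, sellers receive ps = pb + 13 for each unit, where pb is the price buyers pay.
On the curves, pb = 97 - (1/3)q and ps = 185/7 + (2/7)q; the wedge ps − pb = 13 gives 185/7 + (2/7)q − (97 - (1/3)q) = 13, so q' = 135.
Then pb = 97 − (1/3)·135 = 52 and ps = 185/7 + (2/7)·135 = 65.
Government outlay = subsidy × quantity = 13 × 135 = 1755.

Government cost = $1755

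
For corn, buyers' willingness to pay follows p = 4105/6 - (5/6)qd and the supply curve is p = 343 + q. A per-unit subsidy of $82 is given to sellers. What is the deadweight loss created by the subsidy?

Deadweight loss = 20172/11

Pre-subsidy: 4105/6 - (5/6)q = 343 + q gives q* = 2047/11 and p* = 5820/11.
With the subsidy, sellers receive ps = pb + 82 for each unit, where pb is the price buyers pay.
On the curves, pb = 4105/6 - (5/6)q and ps = 343 + q; the wedge ps − pb = 82 gives 343 + q − (4105/6 - (5/6)q) = 82, so q' = 2539/11.
Then pb = 4105/6 − (5/6)·(2539/11) = 5410/11 and ps = 343 + 1·(2539/11) = 6312/11.
The subsidy expands output by 2539/11 − 2047/11 = 492/11 past the efficient level; on those units the gap between marginal cost and willingness to pay runs from 0 up to 82.
DWL = ½ × 82 × 492/11 = 20172/11.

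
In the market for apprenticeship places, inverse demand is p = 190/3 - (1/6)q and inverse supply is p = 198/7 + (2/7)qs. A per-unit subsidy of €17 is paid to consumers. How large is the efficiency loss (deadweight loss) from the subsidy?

Deadweight loss = 6069/19

Pre-subsidy: 190/3 - (1/6)q = 198/7 + (2/7)q gives q* = 1472/19 and p* = 958/19.
With the rebate, buyers effectively pay pb = ps − 17, where ps is the price sellers receive.
On the curves, pb = 190/3 - (1/6)q and ps = 198/7 + (2/7)q; the wedge ps − pb = 17 gives 198/7 + (2/7)q − (190/3 - (1/6)q) = 17, so q' = 2186/19.
Then pb = 190/3 − (1/6)·(2186/19) = 839/19 and ps = 198/7 + (2/7)·(2186/19) = 1162/19.
The subsidy expands output by 2186/19 − 1472/19 = 714/19 past the efficient level; on those units the gap between marginal cost and willingness to pay runs from 0 up to 17.
DWL = ½ × 17 × 714/19 = 6069/19.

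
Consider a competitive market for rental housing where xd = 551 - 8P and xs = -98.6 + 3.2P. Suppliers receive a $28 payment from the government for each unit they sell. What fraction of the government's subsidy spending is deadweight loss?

DWL / government spending = 32/151

Pre-subsidy: 551 - 8P = -98.6 + 3.2P gives P* = 58, x* = 87.
With the subsidy, sellers receive Ps = Pb + 28 for each unit, where Pb is the price buyers pay.
Supply in terms of Pb becomes xs = -98.6 + 3.2(Pb + 28) = -9 + 3.2Pb. Setting this equal to demand: 551 - 8Pb = -9 + 3.2Pb, so Pb = 50.
Sellers receive Ps = 50 + 28 = 78; x' = 551 − 8·50 = 151.
ΔCS = ½(87 + 151)(58 − 50) = 952; ΔPS = ½(87 + 151)(78 − 58) = 2380.
Government spending = 28 × 151 = 4228.
DWL = ½ × 28 × (151 − 87) = 896; fraction = 896 / 4228 = 32/151.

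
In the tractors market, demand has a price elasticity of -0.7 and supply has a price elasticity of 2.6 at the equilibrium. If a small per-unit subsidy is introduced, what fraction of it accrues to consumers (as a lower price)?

Consumer share = 26/33

For a small subsidy around the equilibrium, the benefit split depends on the relative slopes, which at a point are proportional to the elasticities.
Buyer share = εs/(εs + |εd|) = 2.6/(2.6 + 0.7) = 26/33; seller share = |εd|/(εs + |εd|) = 7/33.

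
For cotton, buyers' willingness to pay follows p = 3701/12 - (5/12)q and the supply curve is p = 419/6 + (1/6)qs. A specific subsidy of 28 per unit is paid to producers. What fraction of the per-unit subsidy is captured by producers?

Producer share = 2/7

Pre-subsidy: 3701/12 - (5/12)q = 419/6 + (1/6)q gives q* = 409 and p* = 138.
With the subsidy, sellers receive ps = pb + 28 for each unit, where pb is the price buyers pay.
On the curves, pb = 3701/12 - (5/12)q and ps = 419/6 + (1/6)q; the wedge ps − pb = 28 gives 419/6 + (1/6)q − (3701/12 - (5/12)q) = 28, so q' = 457.
Then pb = 3701/12 − (5/12)·457 = 118 and ps = 419/6 + (1/6)·457 = 146.
Buyers' price falls by p* − pb = 138 − 118 = 20; sellers' price rises by ps − p* = 146 − 138 = 8.
So producers capture 8/28 = 2/7 of each unit of subsidy.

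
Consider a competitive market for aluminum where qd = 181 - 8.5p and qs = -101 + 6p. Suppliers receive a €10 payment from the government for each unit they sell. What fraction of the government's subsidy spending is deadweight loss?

Pre-subsidy: 181 - 8.5p = -101 + 6p gives p* = 564/29, q* = 455/29.
With the subsidy, sellers receive ps = pb + 10 for each unit, where pb is the price buyers pay.
Supply in terms of pb becomes qs = -101 + 6(pb + 10) = -41 + 6pb. Setting this equal to demand: 181 - 8.5pb = -41 + 6pb, so pb = 444/29.
Sellers receive ps = 444/29 + 10 = 734/29; q' = 181 − 8.5·(444/29) = 1475/29.
ΔCS = ½(455/29 + 1475/29)(564/29 − 444/29) = 115800/841; ΔPS = ½(455/29 + 1475/29)(734/29 − 564/29) = 164050/841.
Government spending = 10 × 1475/29 = 14750/29.
DWL = ½ × 10 × (1475/29 − 455/29) = 5100/29; fraction = (5100/29) / (14750/29) = 102/295.

DWL / government spending = 102/295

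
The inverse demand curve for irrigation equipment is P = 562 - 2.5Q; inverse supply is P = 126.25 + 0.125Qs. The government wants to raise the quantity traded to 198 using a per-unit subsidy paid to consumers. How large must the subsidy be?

Required subsidy s = 84 per unit

At Q = 198, from the demand curve buyers pay Pb = 562 − 2.5·198 = 67; from the supply curve sellers need Ps = 126.25 + 0.125·198 = 151.
The subsidy must fill the gap: s = Ps − Pb = 151 − 67 = 84.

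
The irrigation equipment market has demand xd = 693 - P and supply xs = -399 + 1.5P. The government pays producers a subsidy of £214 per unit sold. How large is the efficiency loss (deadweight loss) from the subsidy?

Deadweight loss = £13738.8

Pre-subsidy: 693 - P = -399 + 1.5P gives P* = 436.8, x* = 256.2.
With the subsidy, sellers receive Ps = Pb + 214 for each unit, where Pb is the price buyers pay.
Supply in terms of Pb becomes xs = -399 + 1.5(Pb + 214) = -78 + 1.5Pb. Setting this equal to demand: 693 - Pb = -78 + 1.5Pb, so Pb = 308.4.
Sellers receive Ps = 308.4 + 214 = 522.4; x' = 693 − 1·308.4 = 384.6.
The subsidy expands output by 384.6 − 256.2 = 128.4 past the efficient level; on those units the gap between marginal cost and willingness to pay runs from 0 up to 214.
DWL = ½ × 214 × 128.4 = 13738.8.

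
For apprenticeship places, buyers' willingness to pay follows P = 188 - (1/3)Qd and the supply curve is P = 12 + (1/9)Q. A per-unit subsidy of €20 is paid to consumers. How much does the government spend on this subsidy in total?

Government cost = €8820

Pre-subsidy: 188 - (1/3)Q = 12 + (1/9)Q gives Q* = 396 and P* = 56.
With the rebate, buyers effectively pay Pb = Ps − 20, where Ps is the price sellers receive.
On the curves, Pb = 188 - (1/3)Q and Ps = 12 + (1/9)Q; the wedge Ps − Pb = 20 gives 12 + (1/9)Q − (188 - (1/3)Q) = 20, so Q' = 441.
Then Pb = 188 − (1/3)·441 = 41 and Ps = 12 + (1/9)·441 = 61.
Government outlay = subsidy × quantity = 20 × 441 = 8820.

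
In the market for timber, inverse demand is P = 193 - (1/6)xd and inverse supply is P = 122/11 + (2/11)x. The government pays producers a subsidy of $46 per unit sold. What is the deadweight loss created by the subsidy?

Deadweight loss = $3036

Pre-subsidy: 193 - (1/6)x = 122/11 + (2/11)x gives x* = 522 and P* = 106.
With the subsidy, sellers receive Ps = Pb + 46 for each unit, where Pb is the price buyers pay.
On the curves, Pb = 193 - (1/6)x and Ps = 122/11 + (2/11)x; the wedge Ps − Pb = 46 gives 122/11 + (2/11)x − (193 - (1/6)x) = 46, so x' = 654.
Then Pb = 193 − (1/6)·654 = 84 and Ps = 122/11 + (2/11)·654 = 130.
The subsidy expands output by 654 − 522 = 132 past the efficient level; on those units the gap between marginal cost and willingness to pay runs from 0 up to 46.
DWL = ½ × 46 × 132 = 3036.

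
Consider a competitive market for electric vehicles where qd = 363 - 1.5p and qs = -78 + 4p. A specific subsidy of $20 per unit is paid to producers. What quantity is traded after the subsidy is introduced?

Pre-subsidy: 363 - 1.5p = -78 + 4p gives p* = 882/11, q* = 2670/11.
With the subsidy, sellers receive ps = pb + 20 for each unit, where pb is the price buyers pay.
Supply in terms of pb becomes qs = -78 + 4(pb + 20) = 2 + 4pb. Setting this equal to demand: 363 - 1.5pb = 2 + 4pb, so pb = 722/11.
Sellers receive ps = 722/11 + 20 = 942/11; q' = 363 − 1.5·(722/11) = 2910/11.

q' = 2910/11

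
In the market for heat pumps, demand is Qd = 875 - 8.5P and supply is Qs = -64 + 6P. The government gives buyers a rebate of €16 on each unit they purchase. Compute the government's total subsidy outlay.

Pre-subsidy: 875 - 8.5P = -64 + 6P gives P* = 1878/29, Q* = 9412/29.
With the rebate, buyers effectively pay Pb = Ps − 16, where Ps is the price sellers receive.
Demand in terms of Ps becomes Qd = 875 − 8.5(Ps − 16) = 1011 - 8.5Ps. Setting this equal to supply: 1011 - 8.5Ps = -64 + 6Ps, so Ps = 2150/29.
Buyers pay Pb = 2150/29 − 16 = 1686/29; Q' = -64 + 6·(2150/29) = 11044/29.
Government outlay = subsidy × quantity = 16 × 11044/29 = 176704/29.

Government cost = 176704/29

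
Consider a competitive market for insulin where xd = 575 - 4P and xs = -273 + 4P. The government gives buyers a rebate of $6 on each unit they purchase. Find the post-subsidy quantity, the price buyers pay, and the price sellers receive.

Pre-subsidy: 575 - 4P = -273 + 4P gives P* = 106, x* = 151.
With the rebate, buyers effectively pay Pb = Ps − 6, where Ps is the price sellers receive.
Demand in terms of Ps becomes xd = 575 − 4(Ps − 6) = 599 - 4Ps. Setting this equal to supply: 599 - 4Ps = -273 + 4Ps, so Ps = 109.
Buyers pay Pb = 109 − 6 = 103; x' = -273 + 4·109 = 163.

x' = 163; buyers pay $103; sellers receive $109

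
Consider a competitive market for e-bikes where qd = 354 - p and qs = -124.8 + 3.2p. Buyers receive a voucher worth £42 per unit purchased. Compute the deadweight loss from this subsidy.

Pre-subsidy: 354 - p = -124.8 + 3.2p gives p* = 114, q* = 240.
With the rebate, buyers effectively pay pb = ps − 42, where ps is the price sellers receive.
Demand in terms of ps becomes qd = 354 − 1(ps − 42) = 396 - ps. Setting this equal to supply: 396 - ps = -124.8 + 3.2ps, so ps = 124.
Buyers pay pb = 124 − 42 = 82; q' = -124.8 + 3.2·124 = 272.
The subsidy expands output by 272 − 240 = 32 past the efficient level; on those units the gap between marginal cost and willingness to pay runs from 0 up to 42.
DWL = ½ × 42 × 32 = 672.

Deadweight loss = £672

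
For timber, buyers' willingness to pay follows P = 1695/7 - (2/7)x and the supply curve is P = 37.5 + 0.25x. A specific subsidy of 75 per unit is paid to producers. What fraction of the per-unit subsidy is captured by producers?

Pre-subsidy: 1695/7 - (2/7)x = 37.5 + 0.25x gives x* = 382 and P* = 133.
With the subsidy, sellers receive Ps = Pb + 75 for each unit, where Pb is the price buyers pay.
On the curves, Pb = 1695/7 - (2/7)x and Ps = 37.5 + 0.25x; the wedge Ps − Pb = 75 gives 37.5 + 0.25x − (1695/7 - (2/7)x) = 75, so x' = 522.
Then Pb = 1695/7 − (2/7)·522 = 93 and Ps = 37.5 + 0.25·522 = 168.
Buyers' price falls by P* − Pb = 133 − 93 = 40; sellers' price rises by Ps − P* = 168 − 133 = 35.
So producers capture 35/75 = 7/15 of each unit of subsidy.

Producer share = 7/15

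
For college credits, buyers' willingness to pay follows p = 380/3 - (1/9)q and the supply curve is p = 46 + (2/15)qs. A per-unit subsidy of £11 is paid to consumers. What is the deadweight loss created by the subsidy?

Deadweight loss = £247.5

Pre-subsidy: 380/3 - (1/9)q = 46 + (2/15)q gives q* = 330 and p* = 90.
With the rebate, buyers effectively pay pb = ps − 11, where ps is the price sellers receive.
On the curves, pb = 380/3 - (1/9)q and ps = 46 + (2/15)q; the wedge ps − pb = 11 gives 46 + (2/15)q − (380/3 - (1/9)q) = 11, so q' = 375.
Then pb = 380/3 − (1/9)·375 = 85 and ps = 46 + (2/15)·375 = 96.
The subsidy expands output by 375 − 330 = 45 past the efficient level; on those units the gap between marginal cost and willingness to pay runs from 0 up to 11.
DWL = ½ × 11 × 45 = 247.5.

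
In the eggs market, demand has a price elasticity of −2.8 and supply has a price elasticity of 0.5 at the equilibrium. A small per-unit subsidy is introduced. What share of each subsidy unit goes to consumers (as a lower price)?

Consumer share = 5/33

For a small subsidy around the equilibrium, the benefit split depends on the relative slopes, which at a point are proportional to the elasticities.
Buyer share = εs/(εs + |εd|) = 0.5/(0.5 + 2.8) = 5/33; seller share = |εd|/(εs + |εd|) = 28/33.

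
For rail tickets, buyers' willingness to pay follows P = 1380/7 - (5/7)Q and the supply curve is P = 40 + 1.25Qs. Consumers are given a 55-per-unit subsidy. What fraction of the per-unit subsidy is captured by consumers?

Pre-subsidy: 1380/7 - (5/7)Q = 40 + 1.25Q gives Q* = 80 and P* = 140.
With the rebate, buyers effectively pay Pb = Ps − 55, where Ps is the price sellers receive.
On the curves, Pb = 1380/7 - (5/7)Q and Ps = 40 + 1.25Q; the wedge Ps − Pb = 55 gives 40 + 1.25Q − (1380/7 - (5/7)Q) = 55, so Q' = 108.
Then Pb = 1380/7 − (5/7)·108 = 120 and Ps = 40 + 1.25·108 = 175.
Buyers' price falls by P* − Pb = 140 − 120 = 20; sellers' price rises by Ps − P* = 175 − 140 = 35.
So consumers capture 20/55 = 4/11 of each unit of subsidy.

Consumer share = 4/11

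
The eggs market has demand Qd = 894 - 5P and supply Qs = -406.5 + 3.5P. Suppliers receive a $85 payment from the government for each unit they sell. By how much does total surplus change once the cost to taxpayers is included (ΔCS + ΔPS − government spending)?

Net change in total surplus = -$7437.5

Pre-subsidy: 894 - 5P = -406.5 + 3.5P gives P* = 153, Q* = 129.
With the subsidy, sellers receive Ps = Pb + 85 for each unit, where Pb is the price buyers pay.
Supply in terms of Pb becomes Qs = -406.5 + 3.5(Pb + 85) = -109 + 3.5Pb. Setting this equal to demand: 894 - 5Pb = -109 + 3.5Pb, so Pb = 118.
Sellers receive Ps = 118 + 85 = 203; Q' = 894 − 5·118 = 304.
ΔCS = ½(129 + 304)(153 − 118) = 7577.5; ΔPS = ½(129 + 304)(203 − 153) = 10825.
Government spending = 85 × 304 = 25840.
Net change = 7577.5 + 10825 − 25840 = -7437.5. The loss equals the DWL triangle ½·85·175.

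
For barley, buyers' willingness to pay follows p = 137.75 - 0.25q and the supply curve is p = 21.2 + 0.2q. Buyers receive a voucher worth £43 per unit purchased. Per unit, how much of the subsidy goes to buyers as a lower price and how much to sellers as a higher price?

Buyers gain 215/9 per unit; sellers gain 172/9 per unit

Pre-subsidy: 137.75 - 0.25q = 21.2 + 0.2q gives q* = 259 and p* = 73.
With the rebate, buyers effectively pay pb = ps − 43, where ps is the price sellers receive.
On the curves, pb = 137.75 - 0.25q and ps = 21.2 + 0.2q; the wedge ps − pb = 43 gives 21.2 + 0.2q − (137.75 - 0.25q) = 43, so q' = 3191/9.
Then pb = 137.75 − 0.25·(3191/9) = 442/9 and ps = 21.2 + 0.2·(3191/9) = 829/9.
Buyers' price falls by p* − pb = 73 − 442/9 = 215/9; sellers' price rises by ps − p* = 829/9 − 73 = 172/9.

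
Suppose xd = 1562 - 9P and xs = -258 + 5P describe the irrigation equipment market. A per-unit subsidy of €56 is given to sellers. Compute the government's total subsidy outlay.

Pre-subsidy: 1562 - 9P = -258 + 5P gives P* = 130, x* = 392.
With the subsidy, sellers receive Ps = Pb + 56 for each unit, where Pb is the price buyers pay.
Supply in terms of Pb becomes xs = -258 + 5(Pb + 56) = 22 + 5Pb. Setting this equal to demand: 1562 - 9Pb = 22 + 5Pb, so Pb = 110.
Sellers receive Ps = 110 + 56 = 166; x' = 1562 − 9·110 = 572.
Government outlay = subsidy × quantity = 56 × 572 = 32032.

Government cost = €32032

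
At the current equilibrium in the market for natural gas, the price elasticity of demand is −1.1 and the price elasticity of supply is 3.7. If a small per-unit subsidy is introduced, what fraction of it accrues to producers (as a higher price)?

Producer share = 11/48

For a small subsidy around the equilibrium, the benefit split depends on the relative slopes, which at a point are proportional to the elasticities.
Buyer share = εs/(εs + |εd|) = 3.7/(3.7 + 1.1) = 37/48; seller share = |εd|/(εs + |εd|) = 11/48.
So producers capture 11/48 of the subsidy.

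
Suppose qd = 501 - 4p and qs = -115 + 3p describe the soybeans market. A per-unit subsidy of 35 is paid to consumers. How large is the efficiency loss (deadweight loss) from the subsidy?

Pre-subsidy: 501 - 4p = -115 + 3p gives p* = 88, q* = 149.
With the rebate, buyers effectively pay pb = ps − 35, where ps is the price sellers receive.
Demand in terms of ps becomes qd = 501 − 4(ps − 35) = 641 - 4ps. Setting this equal to supply: 641 - 4ps = -115 + 3ps, so ps = 108.
Buyers pay pb = 108 − 35 = 73; q' = -115 + 3·108 = 209.
The subsidy expands output by 209 − 149 = 60 past the efficient level; on those units the gap between marginal cost and willingness to pay runs from 0 up to 35.
DWL = ½ × 35 × 60 = 1050.

Deadweight loss = 1050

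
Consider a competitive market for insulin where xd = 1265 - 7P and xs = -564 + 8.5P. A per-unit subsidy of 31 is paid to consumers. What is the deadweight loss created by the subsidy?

Pre-subsidy: 1265 - 7P = -564 + 8.5P gives P* = 118, x* = 439.
With the rebate, buyers effectively pay Pb = Ps − 31, where Ps is the price sellers receive.
Demand in terms of Ps becomes xd = 1265 − 7(Ps − 31) = 1482 - 7Ps. Setting this equal to supply: 1482 - 7Ps = -564 + 8.5Ps, so Ps = 132.
Buyers pay Pb = 132 − 31 = 101; x' = -564 + 8.5·132 = 558.
The subsidy expands output by 558 − 439 = 119 past the efficient level; on those units the gap between marginal cost and willingness to pay runs from 0 up to 31.
DWL = ½ × 31 × 119 = 1844.5.

Deadweight loss = 1844.5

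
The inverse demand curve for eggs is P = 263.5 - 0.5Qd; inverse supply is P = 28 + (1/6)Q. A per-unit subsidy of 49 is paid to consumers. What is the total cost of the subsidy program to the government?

Government cost = 20910.75

Pre-subsidy: 263.5 - 0.5Q = 28 + (1/6)Q gives Q* = 353.25 and P* = 86.875.
With the rebate, buyers effectively pay Pb = Ps − 49, where Ps is the price sellers receive.
On the curves, Pb = 263.5 - 0.5Q and Ps = 28 + (1/6)Q; the wedge Ps − Pb = 49 gives 28 + (1/6)Q − (263.5 - 0.5Q) = 49, so Q' = 426.75.
Then Pb = 263.5 − 0.5·426.75 = 50.125 and Ps = 28 + (1/6)·426.75 = 99.125.
Government outlay = subsidy × quantity = 49 × 426.75 = 20910.75.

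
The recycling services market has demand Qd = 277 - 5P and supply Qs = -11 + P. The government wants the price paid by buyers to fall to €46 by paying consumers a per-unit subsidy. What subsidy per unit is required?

Required subsidy s = €12 per unit

At a buyer price of 46, quantity demanded is 277 − 5·46 = 47.
Sellers supply 47 only when they receive Ps with -11 + 1·Ps = 47, i.e. Ps = 58.
s = Ps − Pb = 58 − 46 = 12.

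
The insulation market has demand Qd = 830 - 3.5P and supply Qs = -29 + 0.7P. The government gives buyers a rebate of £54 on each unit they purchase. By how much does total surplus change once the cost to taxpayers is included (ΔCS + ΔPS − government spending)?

Pre-subsidy: 830 - 3.5P = -29 + 0.7P gives P* = 4295/21, Q* = 685/6.
With the rebate, buyers effectively pay Pb = Ps − 54, where Ps is the price sellers receive.
Demand in terms of Ps becomes Qd = 830 − 3.5(Ps − 54) = 1019 - 3.5Ps. Setting this equal to supply: 1019 - 3.5Ps = -29 + 0.7Ps, so Ps = 5240/21.
Buyers pay Pb = 5240/21 − 54 = 4106/21; Q' = -29 + 0.7·(5240/21) = 437/3.
ΔCS = ½(685/6 + 437/3)(4295/21 − 4106/21) = 1169.25; ΔPS = ½(685/6 + 437/3)(5240/21 − 4295/21) = 5846.25.
Government spending = 54 × 437/3 = 7866.
Net change = 1169.25 + 5846.25 − 7866 = -850.5. The loss equals the DWL triangle ½·54·31.5.

Net change in total surplus = -£850.5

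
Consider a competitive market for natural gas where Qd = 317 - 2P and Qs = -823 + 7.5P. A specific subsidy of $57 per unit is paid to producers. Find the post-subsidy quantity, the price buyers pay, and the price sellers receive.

Pre-subsidy: 317 - 2P = -823 + 7.5P gives P* = 120, Q* = 77.
With the subsidy, sellers receive Ps = Pb + 57 for each unit, where Pb is the price buyers pay.
Supply in terms of Pb becomes Qs = -823 + 7.5(Pb + 57) = -395.5 + 7.5Pb. Setting this equal to demand: 317 - 2Pb = -395.5 + 7.5Pb, so Pb = 75.
Sellers receive Ps = 75 + 57 = 132; Q' = 317 − 2·75 = 167.

Q' = 167; buyers pay $75; sellers receive $132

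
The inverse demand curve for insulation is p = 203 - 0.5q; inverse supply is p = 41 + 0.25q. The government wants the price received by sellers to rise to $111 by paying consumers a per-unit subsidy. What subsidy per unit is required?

Required subsidy s = $48 per unit

At a seller price of 111, quantity supplied is -164 + 4·111 = 280.
Buyers absorb 280 only when they pay pb = 203 − 0.5·280 = 63.
s = ps − pb = 111 − 63 = 48.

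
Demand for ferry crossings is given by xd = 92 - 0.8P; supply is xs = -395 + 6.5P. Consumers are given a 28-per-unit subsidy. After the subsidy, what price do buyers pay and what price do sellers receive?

Buyers pay 3050/73; sellers receive 5094/73

Pre-subsidy: 92 - 0.8P = -395 + 6.5P gives P* = 4870/73, x* = 2820/73.
With the rebate, buyers effectively pay Pb = Ps − 28, where Ps is the price sellers receive.
Demand in terms of Ps becomes xd = 92 − 0.8(Ps − 28) = 114.4 - 0.8Ps. Setting this equal to supply: 114.4 - 0.8Ps = -395 + 6.5Ps, so Ps = 5094/73.
Buyers pay Pb = 5094/73 − 28 = 3050/73; x' = -395 + 6.5·(5094/73) = 4276/73.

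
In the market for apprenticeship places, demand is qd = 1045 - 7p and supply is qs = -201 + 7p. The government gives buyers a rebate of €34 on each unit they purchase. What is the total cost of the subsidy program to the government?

Pre-subsidy: 1045 - 7p = -201 + 7p gives p* = 89, q* = 422.
With the rebate, buyers effectively pay pb = ps − 34, where ps is the price sellers receive.
Demand in terms of ps becomes qd = 1045 − 7(ps − 34) = 1283 - 7ps. Setting this equal to supply: 1283 - 7ps = -201 + 7ps, so ps = 106.
Buyers pay pb = 106 − 34 = 72; q' = -201 + 7·106 = 541.
Government outlay = subsidy × quantity = 34 × 541 = 18394.

Government cost = €18394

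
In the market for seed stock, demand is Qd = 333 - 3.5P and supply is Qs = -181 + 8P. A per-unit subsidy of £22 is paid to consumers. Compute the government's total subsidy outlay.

Government cost = 116446/23

Pre-subsidy: 333 - 3.5P = -181 + 8P gives P* = 1028/23, Q* = 4061/23.
With the rebate, buyers effectively pay Pb = Ps − 22, where Ps is the price sellers receive.
Demand in terms of Ps becomes Qd = 333 − 3.5(Ps − 22) = 410 - 3.5Ps. Setting this equal to supply: 410 - 3.5Ps = -181 + 8Ps, so Ps = 1182/23.
Buyers pay Pb = 1182/23 − 22 = 676/23; Q' = -181 + 8·(1182/23) = 5293/23.
Government outlay = subsidy × quantity = 22 × 5293/23 = 116446/23.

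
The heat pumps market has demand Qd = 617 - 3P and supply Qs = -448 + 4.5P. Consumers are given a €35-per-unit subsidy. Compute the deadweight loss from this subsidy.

Pre-subsidy: 617 - 3P = -448 + 4.5P gives P* = 142, Q* = 191.
With the rebate, buyers effectively pay Pb = Ps − 35, where Ps is the price sellers receive.
Demand in terms of Ps becomes Qd = 617 − 3(Ps − 35) = 722 - 3Ps. Setting this equal to supply: 722 - 3Ps = -448 + 4.5Ps, so Ps = 156.
Buyers pay Pb = 156 − 35 = 121; Q' = -448 + 4.5·156 = 254.
The subsidy expands output by 254 − 191 = 63 past the efficient level; on those units the gap between marginal cost and willingness to pay runs from 0 up to 35.
DWL = ½ × 35 × 63 = 1102.5.

Deadweight loss = €1102.5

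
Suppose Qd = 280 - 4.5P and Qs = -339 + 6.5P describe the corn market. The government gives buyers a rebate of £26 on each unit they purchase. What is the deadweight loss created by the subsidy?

Pre-subsidy: 280 - 4.5P = -339 + 6.5P gives P* = 619/11, Q* = 589/22.
With the rebate, buyers effectively pay Pb = Ps − 26, where Ps is the price sellers receive.
Demand in terms of Ps becomes Qd = 280 − 4.5(Ps − 26) = 397 - 4.5Ps. Setting this equal to supply: 397 - 4.5Ps = -339 + 6.5Ps, so Ps = 736/11.
Buyers pay Pb = 736/11 − 26 = 450/11; Q' = -339 + 6.5·(736/11) = 1055/11.
The subsidy expands output by 1055/11 − 589/22 = 1521/22 past the efficient level; on those units the gap between marginal cost and willingness to pay runs from 0 up to 26.
DWL = ½ × 26 × 1521/22 = 19773/22.

Deadweight loss = 19773/22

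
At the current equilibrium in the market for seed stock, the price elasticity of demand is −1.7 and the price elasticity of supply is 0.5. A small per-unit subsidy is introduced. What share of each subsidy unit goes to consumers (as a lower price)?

Consumer share = 5/22

For a small subsidy around the equilibrium, the benefit split depends on the relative slopes, which at a point are proportional to the elasticities.
Buyer share = εs/(εs + |εd|) = 0.5/(0.5 + 1.7) = 5/22; seller share = |εd|/(εs + |εd|) = 17/22.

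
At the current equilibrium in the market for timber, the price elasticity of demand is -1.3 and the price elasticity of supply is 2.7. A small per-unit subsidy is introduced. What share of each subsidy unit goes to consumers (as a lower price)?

For a small subsidy around the equilibrium, the benefit split depends on the relative slopes, which at a point are proportional to the elasticities.
Buyer share = εs/(εs + |εd|) = 2.7/(2.7 + 1.3) = 0.675; seller share = |εd|/(εs + |εd|) = 0.325.

Consumer share = 0.675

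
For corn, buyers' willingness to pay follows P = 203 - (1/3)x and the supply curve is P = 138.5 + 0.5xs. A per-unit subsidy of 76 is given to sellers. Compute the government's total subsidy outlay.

Government cost = 12813.6

Pre-subsidy: 203 - (1/3)x = 138.5 + 0.5x gives x* = 77.4 and P* = 177.2.
With the subsidy, sellers receive Ps = Pb + 76 for each unit, where Pb is the price buyers pay.
On the curves, Pb = 203 - (1/3)x and Ps = 138.5 + 0.5x; the wedge Ps − Pb = 76 gives 138.5 + 0.5x − (203 - (1/3)x) = 76, so x' = 168.6.
Then Pb = 203 − (1/3)·168.6 = 146.8 and Ps = 138.5 + 0.5·168.6 = 222.8.
Government outlay = subsidy × quantity = 76 × 168.6 = 12813.6.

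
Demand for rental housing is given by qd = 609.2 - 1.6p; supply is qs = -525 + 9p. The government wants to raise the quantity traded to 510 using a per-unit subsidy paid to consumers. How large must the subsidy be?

Required subsidy s = 53 per unit

At q = 510, invert demand for the buyer price: pb = (609.2 − 510)/1.6 = 62; invert supply for the seller price: ps = (510 − (-525))/9 = 115.
The subsidy must fill the gap: s = ps − pb = 115 − 62 = 53.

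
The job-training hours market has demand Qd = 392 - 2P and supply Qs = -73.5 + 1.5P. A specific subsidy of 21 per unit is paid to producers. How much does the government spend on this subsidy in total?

Pre-subsidy: 392 - 2P = -73.5 + 1.5P gives P* = 133, Q* = 126.
With the subsidy, sellers receive Ps = Pb + 21 for each unit, where Pb is the price buyers pay.
Supply in terms of Pb becomes Qs = -73.5 + 1.5(Pb + 21) = -42 + 1.5Pb. Setting this equal to demand: 392 - 2Pb = -42 + 1.5Pb, so Pb = 124.
Sellers receive Ps = 124 + 21 = 145; Q' = 392 − 2·124 = 144.
Government outlay = subsidy × quantity = 21 × 144 = 3024.

Government cost = 3024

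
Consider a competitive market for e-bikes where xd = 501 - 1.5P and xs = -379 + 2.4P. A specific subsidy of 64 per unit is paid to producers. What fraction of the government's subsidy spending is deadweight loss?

Pre-subsidy: 501 - 1.5P = -379 + 2.4P gives P* = 8800/39, x* = 2113/13.
With the subsidy, sellers receive Ps = Pb + 64 for each unit, where Pb is the price buyers pay.
Supply in terms of Pb becomes xs = -379 + 2.4(Pb + 64) = -225.4 + 2.4Pb. Setting this equal to demand: 501 - 1.5Pb = -225.4 + 2.4Pb, so Pb = 7264/39.
Sellers receive Ps = 7264/39 + 64 = 9760/39; x' = 501 − 1.5·(7264/39) = 2881/13.
ΔCS = ½(2113/13 + 2881/13)(8800/39 − 7264/39) = 1278464/169; ΔPS = ½(2113/13 + 2881/13)(9760/39 − 8800/39) = 799040/169.
Government spending = 64 × 2881/13 = 184384/13.
DWL = ½ × 64 × (2881/13 − 2113/13) = 24576/13; fraction = (24576/13) / (184384/13) = 384/2881.

DWL / government spending = 384/2881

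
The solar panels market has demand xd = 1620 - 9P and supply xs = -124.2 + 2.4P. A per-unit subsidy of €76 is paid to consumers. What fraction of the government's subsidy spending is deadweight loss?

Pre-subsidy: 1620 - 9P = -124.2 + 2.4P gives P* = 153, x* = 243.
With the rebate, buyers effectively pay Pb = Ps − 76, where Ps is the price sellers receive.
Demand in terms of Ps becomes xd = 1620 − 9(Ps − 76) = 2304 - 9Ps. Setting this equal to supply: 2304 - 9Ps = -124.2 + 2.4Ps, so Ps = 213.
Buyers pay Pb = 213 − 76 = 137; x' = -124.2 + 2.4·213 = 387.
ΔCS = ½(243 + 387)(153 − 137) = 5040; ΔPS = ½(243 + 387)(213 − 153) = 18900.
Government spending = 76 × 387 = 29412.
DWL = ½ × 76 × (387 − 243) = 5472; fraction = 5472 / 29412 = 8/43.

DWL / government spending = 8/43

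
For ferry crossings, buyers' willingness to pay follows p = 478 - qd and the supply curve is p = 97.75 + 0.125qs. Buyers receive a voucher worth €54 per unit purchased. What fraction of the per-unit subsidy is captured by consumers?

Consumer share = 8/9

Pre-subsidy: 478 - q = 97.75 + 0.125q gives q* = 338 and p* = 140.
With the rebate, buyers effectively pay pb = ps − 54, where ps is the price sellers receive.
On the curves, pb = 478 - q and ps = 97.75 + 0.125q; the wedge ps − pb = 54 gives 97.75 + 0.125q − (478 - q) = 54, so q' = 386.
Then pb = 478 − 1·386 = 92 and ps = 97.75 + 0.125·386 = 146.
Buyers' price falls by p* − pb = 140 − 92 = 48; sellers' price rises by ps − p* = 146 − 140 = 6.
So consumers capture 48/54 = 8/9 of each unit of subsidy.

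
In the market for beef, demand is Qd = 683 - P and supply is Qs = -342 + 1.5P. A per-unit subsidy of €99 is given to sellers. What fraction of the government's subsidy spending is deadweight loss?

Pre-subsidy: 683 - P = -342 + 1.5P gives P* = 410, Q* = 273.
With the subsidy, sellers receive Ps = Pb + 99 for each unit, where Pb is the price buyers pay.
Supply in terms of Pb becomes Qs = -342 + 1.5(Pb + 99) = -193.5 + 1.5Pb. Setting this equal to demand: 683 - Pb = -193.5 + 1.5Pb, so Pb = 350.6.
Sellers receive Ps = 350.6 + 99 = 449.6; Q' = 683 − 1·350.6 = 332.4.
ΔCS = ½(273 + 332.4)(410 − 350.6) = 17980.38; ΔPS = ½(273 + 332.4)(449.6 − 410) = 11986.92.
Government spending = 99 × 332.4 = 32907.6.
DWL = ½ × 99 × (332.4 − 273) = 2940.3; fraction = 2940.3 / 32907.6 = 99/1108.

DWL / government spending = 99/1108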